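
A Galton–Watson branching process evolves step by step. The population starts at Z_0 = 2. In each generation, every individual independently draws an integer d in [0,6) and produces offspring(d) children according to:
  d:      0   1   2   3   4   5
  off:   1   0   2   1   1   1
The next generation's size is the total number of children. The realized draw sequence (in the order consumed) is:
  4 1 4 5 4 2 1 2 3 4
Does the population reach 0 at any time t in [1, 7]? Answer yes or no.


no

gen 0: Z_0=2, draws=[4, 1], offspring=[1, 0], Z_1=1
gen 1: Z_1=1, draws=[4], offspring=[1], Z_2=1
gen 2: Z_2=1, draws=[5], offspring=[1], Z_3=1
gen 3: Z_3=1, draws=[4], offspring=[1], Z_4=1
gen 4: Z_4=1, draws=[2], offspring=[2], Z_5=2
gen 5: Z_5=2, draws=[1, 2], offspring=[0, 2], Z_6=2
gen 6: Z_6=2, draws=[3, 4], offspring=[1, 1], Z_7=2


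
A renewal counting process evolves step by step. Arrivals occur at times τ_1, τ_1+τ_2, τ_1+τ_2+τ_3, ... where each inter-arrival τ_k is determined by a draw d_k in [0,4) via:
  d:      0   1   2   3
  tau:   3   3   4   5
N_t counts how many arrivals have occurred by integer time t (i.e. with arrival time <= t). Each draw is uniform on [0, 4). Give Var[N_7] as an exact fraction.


1/4

Inter-arrival values over d=0..3: [3, 3, 4, 5]
Each d has probability 1/4, so the pmf of τ is: f(3) = 1/2, f(4) = 1/4, f(5) = 1/4
Let p_n(j) = P(N_n = j), with p_0 = [1]. Condition on τ_1: p_n(0) = P(τ > n), and for j >= 1, p_n(j) = Σ_{k<=n} f(k)·p_{n−k}(j−1)
p_1 = [1]  (j = 0)
p_2 = [1]  (j = 0)
p_3 = [1/2, 1/2]  (j = 0..1)
p_4 = [1/4, 3/4]  (j = 0..1)
p_5 = [0, 1]  (j = 0..1)
p_6 = [0, 3/4, 1/4]  (j = 0..2)
p_7 = [0, 1/2, 1/2]  (j = 0..2)
E[N_7] = Σ j·p_7(j) = 3/2;  E[N_7²] = Σ j²·p_7(j) = 5/2
Var[N_7] = 5/2 − (3/2)² = 1/4


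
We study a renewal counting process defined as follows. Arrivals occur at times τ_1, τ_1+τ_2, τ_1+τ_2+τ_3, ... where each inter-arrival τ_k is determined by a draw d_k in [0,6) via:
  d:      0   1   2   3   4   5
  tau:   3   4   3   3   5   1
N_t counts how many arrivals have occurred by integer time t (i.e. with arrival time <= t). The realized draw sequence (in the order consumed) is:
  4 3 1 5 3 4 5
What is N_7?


1

draw d_1=4: τ_1=5, arrival time A_1=5
draw d_2=3: τ_2=3, arrival time A_2=8
draw d_3=1: τ_3=4, arrival time A_3=12
draw d_4=5: τ_4=1, arrival time A_4=13
draw d_5=3: τ_5=3, arrival time A_5=16
draw d_6=4: τ_6=5, arrival time A_6=21
draw d_7=5: τ_7=1, arrival time A_7=22
N_t over t=0..7: 0:0 1:0 2:0 3:0 4:0 5:1 6:1 7:1


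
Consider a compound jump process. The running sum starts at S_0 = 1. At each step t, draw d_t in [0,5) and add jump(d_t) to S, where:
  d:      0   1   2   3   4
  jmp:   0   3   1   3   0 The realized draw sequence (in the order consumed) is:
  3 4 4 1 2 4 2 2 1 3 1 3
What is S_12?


t=0: S=1, d=3, jump=3, S_1=4
t=1: S=4, d=4, jump=0, S_2=4
t=2: S=4, d=4, jump=0, S_3=4
t=3: S=4, d=1, jump=3, S_4=7
t=4: S=7, d=2, jump=1, S_5=8
t=5: S=8, d=4, jump=0, S_6=8
t=6: S=8, d=2, jump=1, S_7=9
t=7: S=9, d=2, jump=1, S_8=10
t=8: S=10, d=1, jump=3, S_9=13
t=9: S=13, d=3, jump=3, S_10=16
t=10: S=16, d=1, jump=3, S_11=19
t=11: S=19, d=3, jump=3, S_12=22

22


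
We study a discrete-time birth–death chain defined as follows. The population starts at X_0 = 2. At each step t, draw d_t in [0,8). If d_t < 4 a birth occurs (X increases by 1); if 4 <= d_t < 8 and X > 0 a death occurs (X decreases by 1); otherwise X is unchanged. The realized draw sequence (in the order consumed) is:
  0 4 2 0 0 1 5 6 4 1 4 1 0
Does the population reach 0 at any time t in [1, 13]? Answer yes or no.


t=0: X=2, d=0 → birth, X_1=3
t=1: X=3, d=4 → death, X_2=2
t=2: X=2, d=2 → birth, X_3=3
t=3: X=3, d=0 → birth, X_4=4
t=4: X=4, d=0 → birth, X_5=5
t=5: X=5, d=1 → birth, X_6=6
t=6: X=6, d=5 → death, X_7=5
t=7: X=5, d=6 → death, X_8=4
t=8: X=4, d=4 → death, X_9=3
t=9: X=3, d=1 → birth, X_10=4
t=10: X=4, d=4 → death, X_11=3
t=11: X=3, d=1 → birth, X_12=4
t=12: X=4, d=0 → birth, X_13=5

no


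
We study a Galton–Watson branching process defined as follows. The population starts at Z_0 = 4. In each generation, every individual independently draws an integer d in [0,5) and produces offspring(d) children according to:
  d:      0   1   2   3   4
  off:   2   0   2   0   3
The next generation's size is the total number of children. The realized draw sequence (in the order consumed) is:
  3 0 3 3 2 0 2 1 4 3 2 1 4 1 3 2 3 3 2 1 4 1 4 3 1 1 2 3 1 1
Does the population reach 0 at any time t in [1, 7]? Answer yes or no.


no

gen 0: Z_0=4, draws=[3, 0, 3, 3], offspring=[0, 2, 0, 0], Z_1=2
gen 1: Z_1=2, draws=[2, 0], offspring=[2, 2], Z_2=4
gen 2: Z_2=4, draws=[2, 1, 4, 3], offspring=[2, 0, 3, 0], Z_3=5
gen 3: Z_3=5, draws=[2, 1, 4, 1, 3], offspring=[2, 0, 3, 0, 0], Z_4=5
gen 4: Z_4=5, draws=[2, 3, 3, 2, 1], offspring=[2, 0, 0, 2, 0], Z_5=4
gen 5: Z_5=4, draws=[4, 1, 4, 3], offspring=[3, 0, 3, 0], Z_6=6
gen 6: Z_6=6, draws=[1, 1, 2, 3, 1, 1], offspring=[0, 0, 2, 0, 0, 0], Z_7=2


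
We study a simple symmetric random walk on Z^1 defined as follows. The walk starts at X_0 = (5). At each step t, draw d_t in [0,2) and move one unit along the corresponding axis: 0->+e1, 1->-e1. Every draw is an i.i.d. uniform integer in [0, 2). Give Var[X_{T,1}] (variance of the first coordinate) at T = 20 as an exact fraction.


20

Outcome values over d=0..1: [1, -1]
Σy = 0, Σy² = 2, M = 2
μ = 0/2 = 0,  σ² = 2/2 − (0)² = 1
Independent increments: Var[X_20] = 20·σ² = 20·(1) = 20


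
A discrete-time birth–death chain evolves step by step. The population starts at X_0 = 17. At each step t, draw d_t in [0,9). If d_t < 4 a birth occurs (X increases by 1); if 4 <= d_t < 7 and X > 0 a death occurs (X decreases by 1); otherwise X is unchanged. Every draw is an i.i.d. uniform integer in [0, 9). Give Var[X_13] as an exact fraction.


X can drop by at most 1 per step and X_0 = 17 > T = 13, so X_t >= 17 − t >= 4 > 0 for every t <= 13: the floor at 0 (the 'and X > 0' condition) never binds. Hence X_13 = X_0 + Σ_{t<13} Y_t with i.i.d. increments Y_t = y(d_t) ∈ {+1, −1, 0}.
Outcome values over d=0..8: [1, 1, 1, 1, -1, -1, -1, 0, 0]
Σy = 1, Σy² = 7, M = 9
μ = 1/9 = 1/9,  σ² = 7/9 − (1/9)² = 62/81
Independent increments: Var[X_13] = 13·σ² = 13·(62/81) = 806/81

806/81


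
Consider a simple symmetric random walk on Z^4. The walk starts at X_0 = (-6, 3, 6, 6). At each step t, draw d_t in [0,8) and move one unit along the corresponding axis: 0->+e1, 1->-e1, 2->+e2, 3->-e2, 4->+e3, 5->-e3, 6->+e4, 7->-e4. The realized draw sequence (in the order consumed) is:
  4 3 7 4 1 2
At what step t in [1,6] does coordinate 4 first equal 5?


3

t=0: X=(-6, 3, 6, 6), d=4 → +e3, X_1=(-6, 3, 7, 6)
t=1: X=(-6, 3, 7, 6), d=3 → -e2, X_2=(-6, 2, 7, 6)
t=2: X=(-6, 2, 7, 6), d=7 → -e4, X_3=(-6, 2, 7, 5)
t=3: X=(-6, 2, 7, 5), d=4 → +e3, X_4=(-6, 2, 8, 5)
t=4: X=(-6, 2, 8, 5), d=1 → -e1, X_5=(-7, 2, 8, 5)
t=5: X=(-7, 2, 8, 5), d=2 → +e2, X_6=(-7, 3, 8, 5)


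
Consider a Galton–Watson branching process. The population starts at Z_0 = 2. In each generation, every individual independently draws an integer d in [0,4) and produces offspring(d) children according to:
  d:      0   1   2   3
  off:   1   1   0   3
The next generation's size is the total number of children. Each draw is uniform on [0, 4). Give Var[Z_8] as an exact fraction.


Outcome values over d=0..3: [1, 1, 0, 3]
Σy = 5, Σy² = 11, M = 4
μ = 5/4 = 5/4,  σ² = 11/4 − (5/4)² = 19/16
V_0 = 0, E_0 = 2
V_1 = 19/16·E_0 + (5/4)²·V_0 = 19/8;  E_1 = 5/2
V_2 = 19/16·E_1 + (5/4)²·V_1 = 855/128;  E_2 = 25/8
V_3 = 19/16·E_2 + (5/4)²·V_2 = 28975/2048;  E_3 = 125/32
V_4 = 19/16·E_3 + (5/4)²·V_3 = 876375/32768;  E_4 = 625/128
V_5 = 19/16·E_4 + (5/4)²·V_4 = 24949375/524288;  E_5 = 3125/512
V_6 = 19/16·E_5 + (5/4)²·V_5 = 684534375/8388608;  E_6 = 15625/2048
V_7 = 19/16·E_6 + (5/4)²·V_6 = 18329359375/134217728;  E_7 = 78125/8192
V_8 = 19/16·E_7 + (5/4)²·V_7 = 482553984375/2147483648;  E_8 = 390625/32768

482553984375/2147483648


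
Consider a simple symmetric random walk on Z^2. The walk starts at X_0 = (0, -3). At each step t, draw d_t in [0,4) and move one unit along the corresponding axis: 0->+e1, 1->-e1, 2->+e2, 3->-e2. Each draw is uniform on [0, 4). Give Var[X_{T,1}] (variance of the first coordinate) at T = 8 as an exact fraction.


Outcome values over d=0..3: [1, -1, 0, 0]
Σy = 0, Σy² = 2, M = 4
μ = 0/4 = 0,  σ² = 2/4 − (0)² = 1/2
Independent increments: Var[X_8] = 8·σ² = 8·(1/2) = 4

4


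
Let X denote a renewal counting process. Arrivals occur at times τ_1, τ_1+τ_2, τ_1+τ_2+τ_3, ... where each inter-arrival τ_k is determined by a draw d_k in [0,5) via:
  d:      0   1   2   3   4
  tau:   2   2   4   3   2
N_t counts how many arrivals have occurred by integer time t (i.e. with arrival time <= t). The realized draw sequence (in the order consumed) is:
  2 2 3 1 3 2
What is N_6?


draw d_1=2: τ_1=4, arrival time A_1=4
draw d_2=2: τ_2=4, arrival time A_2=8
draw d_3=3: τ_3=3, arrival time A_3=11
draw d_4=1: τ_4=2, arrival time A_4=13
draw d_5=3: τ_5=3, arrival time A_5=16
draw d_6=2: τ_6=4, arrival time A_6=20
N_t over t=0..6: 0:0 1:0 2:0 3:0 4:1 5:1 6:1

1


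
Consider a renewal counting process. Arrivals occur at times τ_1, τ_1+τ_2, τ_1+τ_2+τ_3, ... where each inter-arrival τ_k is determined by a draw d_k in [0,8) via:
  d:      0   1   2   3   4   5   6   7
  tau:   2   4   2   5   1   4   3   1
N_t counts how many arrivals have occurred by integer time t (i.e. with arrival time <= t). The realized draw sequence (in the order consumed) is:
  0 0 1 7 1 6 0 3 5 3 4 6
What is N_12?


4

draw d_1=0: τ_1=2, arrival time A_1=2
draw d_2=0: τ_2=2, arrival time A_2=4
draw d_3=1: τ_3=4, arrival time A_3=8
draw d_4=7: τ_4=1, arrival time A_4=9
draw d_5=1: τ_5=4, arrival time A_5=13
draw d_6=6: τ_6=3, arrival time A_6=16
draw d_7=0: τ_7=2, arrival time A_7=18
draw d_8=3: τ_8=5, arrival time A_8=23
draw d_9=5: τ_9=4, arrival time A_9=27
draw d_10=3: τ_10=5, arrival time A_10=32
draw d_11=4: τ_11=1, arrival time A_11=33
draw d_12=6: τ_12=3, arrival time A_12=36
N_t over t=0..12: 0:0 1:0 2:1 3:1 4:2 5:2 6:2 7:2 8:3 9:4 10:4 11:4 12:4


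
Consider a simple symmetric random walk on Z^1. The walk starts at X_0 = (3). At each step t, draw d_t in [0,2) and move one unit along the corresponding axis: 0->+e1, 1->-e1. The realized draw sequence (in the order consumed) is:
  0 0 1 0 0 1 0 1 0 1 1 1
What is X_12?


(3)

t=0: X=(3), d=0 → +e1, X_1=(4)
t=1: X=(4), d=0 → +e1, X_2=(5)
t=2: X=(5), d=1 → -e1, X_3=(4)
t=3: X=(4), d=0 → +e1, X_4=(5)
t=4: X=(5), d=0 → +e1, X_5=(6)
t=5: X=(6), d=1 → -e1, X_6=(5)
t=6: X=(5), d=0 → +e1, X_7=(6)
t=7: X=(6), d=1 → -e1, X_8=(5)
t=8: X=(5), d=0 → +e1, X_9=(6)
t=9: X=(6), d=1 → -e1, X_10=(5)
t=10: X=(5), d=1 → -e1, X_11=(4)
t=11: X=(4), d=1 → -e1, X_12=(3)


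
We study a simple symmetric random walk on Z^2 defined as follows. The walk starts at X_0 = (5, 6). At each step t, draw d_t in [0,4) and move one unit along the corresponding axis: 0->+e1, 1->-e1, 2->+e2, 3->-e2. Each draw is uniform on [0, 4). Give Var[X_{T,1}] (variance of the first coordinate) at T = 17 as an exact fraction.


17/2

Outcome values over d=0..3: [1, -1, 0, 0]
Σy = 0, Σy² = 2, M = 4
μ = 0/4 = 0,  σ² = 2/4 − (0)² = 1/2
Independent increments: Var[X_17] = 17·σ² = 17·(1/2) = 17/2


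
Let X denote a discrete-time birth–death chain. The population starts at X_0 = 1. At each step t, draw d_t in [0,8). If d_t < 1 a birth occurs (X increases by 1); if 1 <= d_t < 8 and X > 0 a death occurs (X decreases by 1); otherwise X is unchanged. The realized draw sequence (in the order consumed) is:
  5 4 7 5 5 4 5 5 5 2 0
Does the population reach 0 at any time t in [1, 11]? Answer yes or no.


t=0: X=1, d=5 → death, X_1=0
t=1: X=0, d=4 → hold, X_2=0
t=2: X=0, d=7 → hold, X_3=0
t=3: X=0, d=5 → hold, X_4=0
t=4: X=0, d=5 → hold, X_5=0
t=5: X=0, d=4 → hold, X_6=0
t=6: X=0, d=5 → hold, X_7=0
t=7: X=0, d=5 → hold, X_8=0
t=8: X=0, d=5 → hold, X_9=0
t=9: X=0, d=2 → hold, X_10=0
t=10: X=0, d=0 → birth, X_11=1

yes


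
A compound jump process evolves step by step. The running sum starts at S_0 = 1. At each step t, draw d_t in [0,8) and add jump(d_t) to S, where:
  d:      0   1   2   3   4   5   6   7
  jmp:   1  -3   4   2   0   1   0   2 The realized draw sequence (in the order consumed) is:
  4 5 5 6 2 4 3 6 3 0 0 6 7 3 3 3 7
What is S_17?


23

t=0: S=1, d=4, jump=0, S_1=1
t=1: S=1, d=5, jump=1, S_2=2
t=2: S=2, d=5, jump=1, S_3=3
t=3: S=3, d=6, jump=0, S_4=3
t=4: S=3, d=2, jump=4, S_5=7
t=5: S=7, d=4, jump=0, S_6=7
t=6: S=7, d=3, jump=2, S_7=9
t=7: S=9, d=6, jump=0, S_8=9
t=8: S=9, d=3, jump=2, S_9=11
t=9: S=11, d=0, jump=1, S_10=12
t=10: S=12, d=0, jump=1, S_11=13
t=11: S=13, d=6, jump=0, S_12=13
t=12: S=13, d=7, jump=2, S_13=15
t=13: S=15, d=3, jump=2, S_14=17
t=14: S=17, d=3, jump=2, S_15=19
t=15: S=19, d=3, jump=2, S_16=21
t=16: S=21, d=7, jump=2, S_17=23


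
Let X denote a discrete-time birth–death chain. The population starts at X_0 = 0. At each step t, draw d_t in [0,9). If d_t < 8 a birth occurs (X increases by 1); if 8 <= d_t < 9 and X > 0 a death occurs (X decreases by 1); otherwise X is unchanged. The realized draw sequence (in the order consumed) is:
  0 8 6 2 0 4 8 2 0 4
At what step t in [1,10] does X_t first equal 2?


4

t=0: X=0, d=0 → birth, X_1=1
t=1: X=1, d=8 → death, X_2=0
t=2: X=0, d=6 → birth, X_3=1
t=3: X=1, d=2 → birth, X_4=2
t=4: X=2, d=0 → birth, X_5=3
t=5: X=3, d=4 → birth, X_6=4
t=6: X=4, d=8 → death, X_7=3
t=7: X=3, d=2 → birth, X_8=4
t=8: X=4, d=0 → birth, X_9=5
t=9: X=5, d=4 → birth, X_10=6


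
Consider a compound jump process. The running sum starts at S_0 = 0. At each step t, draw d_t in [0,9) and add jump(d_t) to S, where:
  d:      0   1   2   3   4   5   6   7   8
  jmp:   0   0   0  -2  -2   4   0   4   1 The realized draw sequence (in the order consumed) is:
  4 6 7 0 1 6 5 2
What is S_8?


6

t=0: S=0, d=4, jump=-2, S_1=-2
t=1: S=-2, d=6, jump=0, S_2=-2
t=2: S=-2, d=7, jump=4, S_3=2
t=3: S=2, d=0, jump=0, S_4=2
t=4: S=2, d=1, jump=0, S_5=2
t=5: S=2, d=6, jump=0, S_6=2
t=6: S=2, d=5, jump=4, S_7=6
t=7: S=6, d=2, jump=0, S_8=6


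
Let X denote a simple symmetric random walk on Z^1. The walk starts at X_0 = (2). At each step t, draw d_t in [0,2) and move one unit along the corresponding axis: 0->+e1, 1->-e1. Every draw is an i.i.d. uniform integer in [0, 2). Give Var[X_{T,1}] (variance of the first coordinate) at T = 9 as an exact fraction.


Outcome values over d=0..1: [1, -1]
Σy = 0, Σy² = 2, M = 2
μ = 0/2 = 0,  σ² = 2/2 − (0)² = 1
Independent increments: Var[X_9] = 9·σ² = 9·(1) = 9

9


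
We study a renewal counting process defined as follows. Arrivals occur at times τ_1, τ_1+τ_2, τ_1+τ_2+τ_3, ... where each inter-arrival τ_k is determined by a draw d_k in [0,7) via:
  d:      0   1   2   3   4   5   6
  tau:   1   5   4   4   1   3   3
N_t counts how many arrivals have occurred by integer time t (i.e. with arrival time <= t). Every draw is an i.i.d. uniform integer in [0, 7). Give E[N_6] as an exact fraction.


208293/117649

Inter-arrival values over d=0..6: [1, 5, 4, 4, 1, 3, 3]
Each d has probability 1/7, so the pmf of τ is: f(1) = 2/7, f(3) = 2/7, f(4) = 2/7, f(5) = 1/7
Renewal equation for m(n) = E[N_n]: condition on τ_1 = k (if k <= n, one arrival plus a fresh copy on the remaining n−k steps): m(n) = F(n) + Σ_{k<=n} f(k)·m(n−k), where F(n) = P(τ <= n) and m(0) = 0
m(1) = F(1) = 2/7
m(2) = F(2) + f(1)·m(1) = 2/7 + 2/7·2/7 = 18/49
m(3) = F(3) + f(1)·m(2) = 4/7 + 2/7·18/49 = 232/343
m(4) = F(4) + f(1)·m(3) + f(3)·m(1) = 6/7 + 2/7·232/343 + 2/7·2/7 = 2718/2401
m(5) = F(5) + f(1)·m(4) + f(3)·m(2) + f(4)·m(1) = 1 + 2/7·2718/2401 + 2/7·18/49 + 2/7·2/7 = 25379/16807
m(6) = F(6) + f(1)·m(5) + f(3)·m(3) + f(4)·m(2) + f(5)·m(1) = 1 + 2/7·25379/16807 + 2/7·232/343 + 2/7·18/49 + 1/7·2/7 = 208293/117649
E[N_6] = m(6) = 208293/117649


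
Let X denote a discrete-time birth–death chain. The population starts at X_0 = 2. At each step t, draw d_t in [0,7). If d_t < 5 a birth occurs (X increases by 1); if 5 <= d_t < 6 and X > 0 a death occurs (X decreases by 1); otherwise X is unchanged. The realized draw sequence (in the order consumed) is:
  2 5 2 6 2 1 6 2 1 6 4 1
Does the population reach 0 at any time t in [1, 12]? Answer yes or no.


no

t=0: X=2, d=2 → birth, X_1=3
t=1: X=3, d=5 → death, X_2=2
t=2: X=2, d=2 → birth, X_3=3
t=3: X=3, d=6 → hold, X_4=3
t=4: X=3, d=2 → birth, X_5=4
t=5: X=4, d=1 → birth, X_6=5
t=6: X=5, d=6 → hold, X_7=5
t=7: X=5, d=2 → birth, X_8=6
t=8: X=6, d=1 → birth, X_9=7
t=9: X=7, d=6 → hold, X_10=7
t=10: X=7, d=4 → birth, X_11=8
t=11: X=8, d=1 → birth, X_12=9


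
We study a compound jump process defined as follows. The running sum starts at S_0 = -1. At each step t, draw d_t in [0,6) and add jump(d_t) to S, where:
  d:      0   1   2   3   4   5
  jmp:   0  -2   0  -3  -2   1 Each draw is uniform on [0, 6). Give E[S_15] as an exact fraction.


Outcome values over d=0..5: [0, -2, 0, -3, -2, 1]
Σy = -6, Σy² = 18, M = 6
μ = -6/6 = -1,  σ² = 18/6 − (-1)² = 2
E[S_15] = -1 + 15·(-1) = -16

-16


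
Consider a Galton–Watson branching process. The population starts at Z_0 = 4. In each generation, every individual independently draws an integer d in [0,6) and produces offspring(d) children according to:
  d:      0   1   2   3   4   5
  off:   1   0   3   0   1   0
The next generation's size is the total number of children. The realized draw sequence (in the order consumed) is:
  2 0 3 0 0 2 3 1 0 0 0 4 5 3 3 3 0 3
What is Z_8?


gen 0: Z_0=4, draws=[2, 0, 3, 0], offspring=[3, 1, 0, 1], Z_1=5
gen 1: Z_1=5, draws=[0, 2, 3, 1, 0], offspring=[1, 3, 0, 0, 1], Z_2=5
gen 2: Z_2=5, draws=[0, 0, 4, 5, 3], offspring=[1, 1, 1, 0, 0], Z_3=3
gen 3: Z_3=3, draws=[3, 3, 0], offspring=[0, 0, 1], Z_4=1
gen 4: Z_4=1, draws=[3], offspring=[0], Z_5=0
gen 5: Z_5=0, draws=[], offspring=[], Z_6=0
gen 6: Z_6=0, draws=[], offspring=[], Z_7=0
gen 7: Z_7=0, draws=[], offspring=[], Z_8=0

0


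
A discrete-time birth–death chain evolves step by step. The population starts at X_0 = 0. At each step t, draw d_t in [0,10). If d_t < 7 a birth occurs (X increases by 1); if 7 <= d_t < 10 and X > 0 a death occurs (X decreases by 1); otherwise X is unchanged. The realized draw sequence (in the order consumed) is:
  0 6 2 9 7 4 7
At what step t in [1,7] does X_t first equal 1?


t=0: X=0, d=0 → birth, X_1=1
t=1: X=1, d=6 → birth, X_2=2
t=2: X=2, d=2 → birth, X_3=3
t=3: X=3, d=9 → death, X_4=2
t=4: X=2, d=7 → death, X_5=1
t=5: X=1, d=4 → birth, X_6=2
t=6: X=2, d=7 → death, X_7=1

1


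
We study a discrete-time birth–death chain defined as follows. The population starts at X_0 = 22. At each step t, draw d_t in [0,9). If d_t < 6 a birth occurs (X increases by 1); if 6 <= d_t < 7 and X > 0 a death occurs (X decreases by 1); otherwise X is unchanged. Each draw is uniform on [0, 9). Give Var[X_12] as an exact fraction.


X can drop by at most 1 per step and X_0 = 22 > T = 12, so X_t >= 22 − t >= 10 > 0 for every t <= 12: the floor at 0 (the 'and X > 0' condition) never binds. Hence X_12 = X_0 + Σ_{t<12} Y_t with i.i.d. increments Y_t = y(d_t) ∈ {+1, −1, 0}.
Outcome values over d=0..8: [1, 1, 1, 1, 1, 1, -1, 0, 0]
Σy = 5, Σy² = 7, M = 9
μ = 5/9 = 5/9,  σ² = 7/9 − (5/9)² = 38/81
Independent increments: Var[X_12] = 12·σ² = 12·(38/81) = 152/27

152/27


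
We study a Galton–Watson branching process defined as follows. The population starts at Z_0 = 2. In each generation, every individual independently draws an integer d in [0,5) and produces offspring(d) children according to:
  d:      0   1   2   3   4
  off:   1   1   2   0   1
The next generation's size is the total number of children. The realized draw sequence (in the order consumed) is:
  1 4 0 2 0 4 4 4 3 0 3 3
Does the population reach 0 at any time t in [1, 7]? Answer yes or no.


gen 0: Z_0=2, draws=[1, 4], offspring=[1, 1], Z_1=2
gen 1: Z_1=2, draws=[0, 2], offspring=[1, 2], Z_2=3
gen 2: Z_2=3, draws=[0, 4, 4], offspring=[1, 1, 1], Z_3=3
gen 3: Z_3=3, draws=[4, 3, 0], offspring=[1, 0, 1], Z_4=2
gen 4: Z_4=2, draws=[3, 3], offspring=[0, 0], Z_5=0
gen 5: Z_5=0, draws=[], offspring=[], Z_6=0
gen 6: Z_6=0, draws=[], offspring=[], Z_7=0

yes


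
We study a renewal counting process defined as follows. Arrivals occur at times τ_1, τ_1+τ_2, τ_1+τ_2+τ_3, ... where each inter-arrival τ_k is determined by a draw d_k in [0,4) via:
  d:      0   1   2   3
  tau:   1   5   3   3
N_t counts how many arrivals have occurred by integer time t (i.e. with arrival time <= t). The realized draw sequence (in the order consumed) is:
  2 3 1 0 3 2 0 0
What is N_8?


2

draw d_1=2: τ_1=3, arrival time A_1=3
draw d_2=3: τ_2=3, arrival time A_2=6
draw d_3=1: τ_3=5, arrival time A_3=11
draw d_4=0: τ_4=1, arrival time A_4=12
draw d_5=3: τ_5=3, arrival time A_5=15
draw d_6=2: τ_6=3, arrival time A_6=18
draw d_7=0: τ_7=1, arrival time A_7=19
draw d_8=0: τ_8=1, arrival time A_8=20
N_t over t=0..8: 0:0 1:0 2:0 3:1 4:1 5:1 6:2 7:2 8:2


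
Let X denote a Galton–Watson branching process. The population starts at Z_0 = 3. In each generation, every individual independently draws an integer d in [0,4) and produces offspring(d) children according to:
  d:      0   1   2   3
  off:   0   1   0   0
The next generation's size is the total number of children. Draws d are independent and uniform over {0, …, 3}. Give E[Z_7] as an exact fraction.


3/16384

Outcome values over d=0..3: [0, 1, 0, 0]
Σy = 1, Σy² = 1, M = 4
μ = 1/4 = 1/4,  σ² = 1/4 − (1/4)² = 3/16
E[Z_0] = 3
E[Z_1] = 1/4·E[Z_0] = 3/4
E[Z_2] = 1/4·E[Z_1] = 3/16
E[Z_3] = 1/4·E[Z_2] = 3/64
E[Z_4] = 1/4·E[Z_3] = 3/256
E[Z_5] = 1/4·E[Z_4] = 3/1024
E[Z_6] = 1/4·E[Z_5] = 3/4096
E[Z_7] = 1/4·E[Z_6] = 3/16384


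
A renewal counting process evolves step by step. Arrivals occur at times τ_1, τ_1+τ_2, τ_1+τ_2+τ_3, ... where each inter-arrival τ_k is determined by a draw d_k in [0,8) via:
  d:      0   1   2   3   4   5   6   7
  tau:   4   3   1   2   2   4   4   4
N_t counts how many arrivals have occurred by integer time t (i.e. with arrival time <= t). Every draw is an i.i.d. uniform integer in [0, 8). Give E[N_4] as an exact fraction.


Inter-arrival values over d=0..7: [4, 3, 1, 2, 2, 4, 4, 4]
Each d has probability 1/8, so the pmf of τ is: f(1) = 1/8, f(2) = 1/4, f(3) = 1/8, f(4) = 1/2
Renewal equation for m(n) = E[N_n]: condition on τ_1 = k (if k <= n, one arrival plus a fresh copy on the remaining n−k steps): m(n) = F(n) + Σ_{k<=n} f(k)·m(n−k), where F(n) = P(τ <= n) and m(0) = 0
m(1) = F(1) = 1/8
m(2) = F(2) + f(1)·m(1) = 3/8 + 1/8·1/8 = 25/64
m(3) = F(3) + f(1)·m(2) + f(2)·m(1) = 1/2 + 1/8·25/64 + 1/4·1/8 = 297/512
m(4) = F(4) + f(1)·m(3) + f(2)·m(2) + f(3)·m(1) = 1 + 1/8·297/512 + 1/4·25/64 + 1/8·1/8 = 4857/4096
E[N_4] = m(4) = 4857/4096

4857/4096


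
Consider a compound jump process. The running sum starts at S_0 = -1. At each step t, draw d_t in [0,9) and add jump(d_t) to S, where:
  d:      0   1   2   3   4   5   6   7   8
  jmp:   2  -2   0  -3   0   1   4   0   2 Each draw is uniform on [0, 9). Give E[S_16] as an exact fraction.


Outcome values over d=0..8: [2, -2, 0, -3, 0, 1, 4, 0, 2]
Σy = 4, Σy² = 38, M = 9
μ = 4/9 = 4/9,  σ² = 38/9 − (4/9)² = 326/81
E[S_16] = -1 + 16·(4/9) = 55/9

55/9


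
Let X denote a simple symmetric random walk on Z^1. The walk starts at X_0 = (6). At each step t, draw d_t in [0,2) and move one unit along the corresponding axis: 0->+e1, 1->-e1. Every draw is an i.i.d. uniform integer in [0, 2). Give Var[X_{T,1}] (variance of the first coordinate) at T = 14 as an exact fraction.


14

Outcome values over d=0..1: [1, -1]
Σy = 0, Σy² = 2, M = 2
μ = 0/2 = 0,  σ² = 2/2 − (0)² = 1
Independent increments: Var[X_14] = 14·σ² = 14·(1) = 14


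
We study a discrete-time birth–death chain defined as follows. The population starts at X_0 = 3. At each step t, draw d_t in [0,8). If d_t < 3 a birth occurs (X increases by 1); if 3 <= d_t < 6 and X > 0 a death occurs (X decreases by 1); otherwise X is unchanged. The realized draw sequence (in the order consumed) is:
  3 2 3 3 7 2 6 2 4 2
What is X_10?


t=0: X=3, d=3 → death, X_1=2
t=1: X=2, d=2 → birth, X_2=3
t=2: X=3, d=3 → death, X_3=2
t=3: X=2, d=3 → death, X_4=1
t=4: X=1, d=7 → hold, X_5=1
t=5: X=1, d=2 → birth, X_6=2
t=6: X=2, d=6 → hold, X_7=2
t=7: X=2, d=2 → birth, X_8=3
t=8: X=3, d=4 → death, X_9=2
t=9: X=2, d=2 → birth, X_10=3

3


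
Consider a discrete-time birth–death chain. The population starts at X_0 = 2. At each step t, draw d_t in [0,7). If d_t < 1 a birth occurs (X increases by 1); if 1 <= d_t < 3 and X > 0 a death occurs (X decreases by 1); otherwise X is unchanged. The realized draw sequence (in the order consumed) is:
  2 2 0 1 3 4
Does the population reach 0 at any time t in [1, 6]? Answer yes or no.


t=0: X=2, d=2 → death, X_1=1
t=1: X=1, d=2 → death, X_2=0
t=2: X=0, d=0 → birth, X_3=1
t=3: X=1, d=1 → death, X_4=0
t=4: X=0, d=3 → hold, X_5=0
t=5: X=0, d=4 → hold, X_6=0

yes


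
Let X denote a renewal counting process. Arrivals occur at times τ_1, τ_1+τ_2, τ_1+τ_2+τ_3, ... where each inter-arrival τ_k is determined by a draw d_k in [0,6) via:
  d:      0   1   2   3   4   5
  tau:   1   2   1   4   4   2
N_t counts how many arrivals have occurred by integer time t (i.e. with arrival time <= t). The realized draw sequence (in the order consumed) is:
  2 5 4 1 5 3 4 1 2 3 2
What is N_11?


draw d_1=2: τ_1=1, arrival time A_1=1
draw d_2=5: τ_2=2, arrival time A_2=3
draw d_3=4: τ_3=4, arrival time A_3=7
draw d_4=1: τ_4=2, arrival time A_4=9
draw d_5=5: τ_5=2, arrival time A_5=11
draw d_6=3: τ_6=4, arrival time A_6=15
draw d_7=4: τ_7=4, arrival time A_7=19
draw d_8=1: τ_8=2, arrival time A_8=21
draw d_9=2: τ_9=1, arrival time A_9=22
draw d_10=3: τ_10=4, arrival time A_10=26
draw d_11=2: τ_11=1, arrival time A_11=27
N_t over t=0..11: 0:0 1:1 2:1 3:2 4:2 5:2 6:2 7:3 8:3 9:4 10:4 11:5

5


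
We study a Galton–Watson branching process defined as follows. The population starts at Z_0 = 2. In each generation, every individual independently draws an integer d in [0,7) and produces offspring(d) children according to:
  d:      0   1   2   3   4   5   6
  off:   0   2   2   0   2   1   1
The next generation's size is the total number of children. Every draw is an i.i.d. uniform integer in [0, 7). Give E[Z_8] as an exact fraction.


33554432/5764801

Outcome values over d=0..6: [0, 2, 2, 0, 2, 1, 1]
Σy = 8, Σy² = 14, M = 7
μ = 8/7 = 8/7,  σ² = 14/7 − (8/7)² = 34/49
E[Z_0] = 2
E[Z_1] = 8/7·E[Z_0] = 16/7
E[Z_2] = 8/7·E[Z_1] = 128/49
E[Z_3] = 8/7·E[Z_2] = 1024/343
E[Z_4] = 8/7·E[Z_3] = 8192/2401
E[Z_5] = 8/7·E[Z_4] = 65536/16807
E[Z_6] = 8/7·E[Z_5] = 524288/117649
E[Z_7] = 8/7·E[Z_6] = 4194304/823543
E[Z_8] = 8/7·E[Z_7] = 33554432/5764801


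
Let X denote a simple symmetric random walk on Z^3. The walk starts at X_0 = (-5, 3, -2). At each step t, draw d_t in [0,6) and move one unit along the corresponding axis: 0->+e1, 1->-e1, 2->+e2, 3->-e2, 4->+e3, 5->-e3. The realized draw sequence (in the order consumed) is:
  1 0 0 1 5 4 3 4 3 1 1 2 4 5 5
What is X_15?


t=0: X=(-5, 3, -2), d=1 → -e1, X_1=(-6, 3, -2)
t=1: X=(-6, 3, -2), d=0 → +e1, X_2=(-5, 3, -2)
t=2: X=(-5, 3, -2), d=0 → +e1, X_3=(-4, 3, -2)
t=3: X=(-4, 3, -2), d=1 → -e1, X_4=(-5, 3, -2)
t=4: X=(-5, 3, -2), d=5 → -e3, X_5=(-5, 3, -3)
t=5: X=(-5, 3, -3), d=4 → +e3, X_6=(-5, 3, -2)
t=6: X=(-5, 3, -2), d=3 → -e2, X_7=(-5, 2, -2)
t=7: X=(-5, 2, -2), d=4 → +e3, X_8=(-5, 2, -1)
t=8: X=(-5, 2, -1), d=3 → -e2, X_9=(-5, 1, -1)
t=9: X=(-5, 1, -1), d=1 → -e1, X_10=(-6, 1, -1)
t=10: X=(-6, 1, -1), d=1 → -e1, X_11=(-7, 1, -1)
t=11: X=(-7, 1, -1), d=2 → +e2, X_12=(-7, 2, -1)
t=12: X=(-7, 2, -1), d=4 → +e3, X_13=(-7, 2, 0)
t=13: X=(-7, 2, 0), d=5 → -e3, X_14=(-7, 2, -1)
t=14: X=(-7, 2, -1), d=5 → -e3, X_15=(-7, 2, -2)

(-7, 2, -2)


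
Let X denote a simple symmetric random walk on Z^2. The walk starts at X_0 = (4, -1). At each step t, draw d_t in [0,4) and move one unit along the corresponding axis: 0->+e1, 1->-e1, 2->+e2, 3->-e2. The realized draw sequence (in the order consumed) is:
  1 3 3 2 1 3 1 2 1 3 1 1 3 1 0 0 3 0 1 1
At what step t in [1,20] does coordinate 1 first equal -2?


t=0: X=(4, -1), d=1 → -e1, X_1=(3, -1)
t=1: X=(3, -1), d=3 → -e2, X_2=(3, -2)
t=2: X=(3, -2), d=3 → -e2, X_3=(3, -3)
t=3: X=(3, -3), d=2 → +e2, X_4=(3, -2)
t=4: X=(3, -2), d=1 → -e1, X_5=(2, -2)
t=5: X=(2, -2), d=3 → -e2, X_6=(2, -3)
t=6: X=(2, -3), d=1 → -e1, X_7=(1, -3)
t=7: X=(1, -3), d=2 → +e2, X_8=(1, -2)
t=8: X=(1, -2), d=1 → -e1, X_9=(0, -2)
t=9: X=(0, -2), d=3 → -e2, X_10=(0, -3)
t=10: X=(0, -3), d=1 → -e1, X_11=(-1, -3)
t=11: X=(-1, -3), d=1 → -e1, X_12=(-2, -3)
t=12: X=(-2, -3), d=3 → -e2, X_13=(-2, -4)
t=13: X=(-2, -4), d=1 → -e1, X_14=(-3, -4)
t=14: X=(-3, -4), d=0 → +e1, X_15=(-2, -4)
t=15: X=(-2, -4), d=0 → +e1, X_16=(-1, -4)
t=16: X=(-1, -4), d=3 → -e2, X_17=(-1, -5)
t=17: X=(-1, -5), d=0 → +e1, X_18=(0, -5)
t=18: X=(0, -5), d=1 → -e1, X_19=(-1, -5)
t=19: X=(-1, -5), d=1 → -e1, X_20=(-2, -5)

12


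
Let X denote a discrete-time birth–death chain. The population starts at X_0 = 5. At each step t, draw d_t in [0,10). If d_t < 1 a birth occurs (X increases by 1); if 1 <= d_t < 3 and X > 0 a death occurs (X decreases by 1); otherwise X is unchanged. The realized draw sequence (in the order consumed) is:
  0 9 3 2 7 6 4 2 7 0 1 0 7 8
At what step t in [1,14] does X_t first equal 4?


8

t=0: X=5, d=0 → birth, X_1=6
t=1: X=6, d=9 → hold, X_2=6
t=2: X=6, d=3 → hold, X_3=6
t=3: X=6, d=2 → death, X_4=5
t=4: X=5, d=7 → hold, X_5=5
t=5: X=5, d=6 → hold, X_6=5
t=6: X=5, d=4 → hold, X_7=5
t=7: X=5, d=2 → death, X_8=4
t=8: X=4, d=7 → hold, X_9=4
t=9: X=4, d=0 → birth, X_10=5
t=10: X=5, d=1 → death, X_11=4
t=11: X=4, d=0 → birth, X_12=5
t=12: X=5, d=7 → hold, X_13=5
t=13: X=5, d=8 → hold, X_14=5


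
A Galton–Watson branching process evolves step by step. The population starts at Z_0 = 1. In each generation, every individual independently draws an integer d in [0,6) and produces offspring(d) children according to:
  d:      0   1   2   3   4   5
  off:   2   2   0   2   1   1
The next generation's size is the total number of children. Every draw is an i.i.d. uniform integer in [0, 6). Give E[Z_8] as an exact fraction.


65536/6561

Outcome values over d=0..5: [2, 2, 0, 2, 1, 1]
Σy = 8, Σy² = 14, M = 6
μ = 8/6 = 4/3,  σ² = 14/6 − (4/3)² = 5/9
E[Z_0] = 1
E[Z_1] = 4/3·E[Z_0] = 4/3
E[Z_2] = 4/3·E[Z_1] = 16/9
E[Z_3] = 4/3·E[Z_2] = 64/27
E[Z_4] = 4/3·E[Z_3] = 256/81
E[Z_5] = 4/3·E[Z_4] = 1024/243
E[Z_6] = 4/3·E[Z_5] = 4096/729
E[Z_7] = 4/3·E[Z_6] = 16384/2187
E[Z_8] = 4/3·E[Z_7] = 65536/6561


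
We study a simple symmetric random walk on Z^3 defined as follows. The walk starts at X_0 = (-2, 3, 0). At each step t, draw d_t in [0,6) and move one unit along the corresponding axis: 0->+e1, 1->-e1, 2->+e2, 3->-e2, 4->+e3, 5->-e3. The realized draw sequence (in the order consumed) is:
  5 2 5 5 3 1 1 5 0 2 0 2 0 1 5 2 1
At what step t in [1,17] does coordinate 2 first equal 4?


2

t=0: X=(-2, 3, 0), d=5 → -e3, X_1=(-2, 3, -1)
t=1: X=(-2, 3, -1), d=2 → +e2, X_2=(-2, 4, -1)
t=2: X=(-2, 4, -1), d=5 → -e3, X_3=(-2, 4, -2)
t=3: X=(-2, 4, -2), d=5 → -e3, X_4=(-2, 4, -3)
t=4: X=(-2, 4, -3), d=3 → -e2, X_5=(-2, 3, -3)
t=5: X=(-2, 3, -3), d=1 → -e1, X_6=(-3, 3, -3)
t=6: X=(-3, 3, -3), d=1 → -e1, X_7=(-4, 3, -3)
t=7: X=(-4, 3, -3), d=5 → -e3, X_8=(-4, 3, -4)
t=8: X=(-4, 3, -4), d=0 → +e1, X_9=(-3, 3, -4)
t=9: X=(-3, 3, -4), d=2 → +e2, X_10=(-3, 4, -4)
t=10: X=(-3, 4, -4), d=0 → +e1, X_11=(-2, 4, -4)
t=11: X=(-2, 4, -4), d=2 → +e2, X_12=(-2, 5, -4)
t=12: X=(-2, 5, -4), d=0 → +e1, X_13=(-1, 5, -4)
t=13: X=(-1, 5, -4), d=1 → -e1, X_14=(-2, 5, -4)
t=14: X=(-2, 5, -4), d=5 → -e3, X_15=(-2, 5, -5)
t=15: X=(-2, 5, -5), d=2 → +e2, X_16=(-2, 6, -5)
t=16: X=(-2, 6, -5), d=1 → -e1, X_17=(-3, 6, -5)


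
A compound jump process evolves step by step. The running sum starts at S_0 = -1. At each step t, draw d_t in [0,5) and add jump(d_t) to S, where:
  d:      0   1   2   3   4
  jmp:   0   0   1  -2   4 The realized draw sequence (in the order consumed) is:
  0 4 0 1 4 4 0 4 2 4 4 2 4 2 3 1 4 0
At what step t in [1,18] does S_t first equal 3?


2

t=0: S=-1, d=0, jump=0, S_1=-1
t=1: S=-1, d=4, jump=4, S_2=3
t=2: S=3, d=0, jump=0, S_3=3
t=3: S=3, d=1, jump=0, S_4=3
t=4: S=3, d=4, jump=4, S_5=7
t=5: S=7, d=4, jump=4, S_6=11
t=6: S=11, d=0, jump=0, S_7=11
t=7: S=11, d=4, jump=4, S_8=15
t=8: S=15, d=2, jump=1, S_9=16
t=9: S=16, d=4, jump=4, S_10=20
t=10: S=20, d=4, jump=4, S_11=24
t=11: S=24, d=2, jump=1, S_12=25
t=12: S=25, d=4, jump=4, S_13=29
t=13: S=29, d=2, jump=1, S_14=30
t=14: S=30, d=3, jump=-2, S_15=28
t=15: S=28, d=1, jump=0, S_16=28
t=16: S=28, d=4, jump=4, S_17=32
t=17: S=32, d=0, jump=0, S_18=32


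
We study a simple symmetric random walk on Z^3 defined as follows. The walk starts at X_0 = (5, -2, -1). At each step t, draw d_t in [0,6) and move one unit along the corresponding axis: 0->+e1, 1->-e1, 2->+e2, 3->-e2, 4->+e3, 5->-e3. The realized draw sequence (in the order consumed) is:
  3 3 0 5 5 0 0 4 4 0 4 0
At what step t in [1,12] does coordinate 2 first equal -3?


1

t=0: X=(5, -2, -1), d=3 → -e2, X_1=(5, -3, -1)
t=1: X=(5, -3, -1), d=3 → -e2, X_2=(5, -4, -1)
t=2: X=(5, -4, -1), d=0 → +e1, X_3=(6, -4, -1)
t=3: X=(6, -4, -1), d=5 → -e3, X_4=(6, -4, -2)
t=4: X=(6, -4, -2), d=5 → -e3, X_5=(6, -4, -3)
t=5: X=(6, -4, -3), d=0 → +e1, X_6=(7, -4, -3)
t=6: X=(7, -4, -3), d=0 → +e1, X_7=(8, -4, -3)
t=7: X=(8, -4, -3), d=4 → +e3, X_8=(8, -4, -2)
t=8: X=(8, -4, -2), d=4 → +e3, X_9=(8, -4, -1)
t=9: X=(8, -4, -1), d=0 → +e1, X_10=(9, -4, -1)
t=10: X=(9, -4, -1), d=4 → +e3, X_11=(9, -4, 0)
t=11: X=(9, -4, 0), d=0 → +e1, X_12=(10, -4, 0)


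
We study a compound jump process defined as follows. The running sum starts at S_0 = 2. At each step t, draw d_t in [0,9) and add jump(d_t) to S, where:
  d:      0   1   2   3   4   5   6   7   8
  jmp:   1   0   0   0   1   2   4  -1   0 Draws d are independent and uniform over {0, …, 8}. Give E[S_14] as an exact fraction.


Outcome values over d=0..8: [1, 0, 0, 0, 1, 2, 4, -1, 0]
Σy = 7, Σy² = 23, M = 9
μ = 7/9 = 7/9,  σ² = 23/9 − (7/9)² = 158/81
E[S_14] = 2 + 14·(7/9) = 116/9

116/9


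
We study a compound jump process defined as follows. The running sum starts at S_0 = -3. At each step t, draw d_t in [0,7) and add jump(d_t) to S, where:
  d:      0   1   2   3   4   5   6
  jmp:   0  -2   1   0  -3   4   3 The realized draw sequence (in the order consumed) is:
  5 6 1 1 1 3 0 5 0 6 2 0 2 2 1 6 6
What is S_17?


t=0: S=-3, d=5, jump=4, S_1=1
t=1: S=1, d=6, jump=3, S_2=4
t=2: S=4, d=1, jump=-2, S_3=2
t=3: S=2, d=1, jump=-2, S_4=0
t=4: S=0, d=1, jump=-2, S_5=-2
t=5: S=-2, d=3, jump=0, S_6=-2
t=6: S=-2, d=0, jump=0, S_7=-2
t=7: S=-2, d=5, jump=4, S_8=2
t=8: S=2, d=0, jump=0, S_9=2
t=9: S=2, d=6, jump=3, S_10=5
t=10: S=5, d=2, jump=1, S_11=6
t=11: S=6, d=0, jump=0, S_12=6
t=12: S=6, d=2, jump=1, S_13=7
t=13: S=7, d=2, jump=1, S_14=8
t=14: S=8, d=1, jump=-2, S_15=6
t=15: S=6, d=6, jump=3, S_16=9
t=16: S=9, d=6, jump=3, S_17=12

12


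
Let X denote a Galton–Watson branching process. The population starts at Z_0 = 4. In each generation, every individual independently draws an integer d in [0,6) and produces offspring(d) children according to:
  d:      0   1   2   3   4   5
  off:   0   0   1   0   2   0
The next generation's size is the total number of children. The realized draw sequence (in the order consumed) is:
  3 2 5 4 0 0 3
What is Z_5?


gen 0: Z_0=4, draws=[3, 2, 5, 4], offspring=[0, 1, 0, 2], Z_1=3
gen 1: Z_1=3, draws=[0, 0, 3], offspring=[0, 0, 0], Z_2=0
gen 2: Z_2=0, draws=[], offspring=[], Z_3=0
gen 3: Z_3=0, draws=[], offspring=[], Z_4=0
gen 4: Z_4=0, draws=[], offspring=[], Z_5=0

0


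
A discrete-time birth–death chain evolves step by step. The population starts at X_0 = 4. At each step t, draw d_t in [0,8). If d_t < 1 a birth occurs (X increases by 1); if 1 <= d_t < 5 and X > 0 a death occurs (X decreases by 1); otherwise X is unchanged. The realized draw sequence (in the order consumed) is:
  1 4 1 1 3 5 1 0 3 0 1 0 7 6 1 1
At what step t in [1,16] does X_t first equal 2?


2

t=0: X=4, d=1 → death, X_1=3
t=1: X=3, d=4 → death, X_2=2
t=2: X=2, d=1 → death, X_3=1
t=3: X=1, d=1 → death, X_4=0
t=4: X=0, d=3 → hold, X_5=0
t=5: X=0, d=5 → hold, X_6=0
t=6: X=0, d=1 → hold, X_7=0
t=7: X=0, d=0 → birth, X_8=1
t=8: X=1, d=3 → death, X_9=0
t=9: X=0, d=0 → birth, X_10=1
t=10: X=1, d=1 → death, X_11=0
t=11: X=0, d=0 → birth, X_12=1
t=12: X=1, d=7 → hold, X_13=1
t=13: X=1, d=6 → hold, X_14=1
t=14: X=1, d=1 → death, X_15=0
t=15: X=0, d=1 → hold, X_16=0


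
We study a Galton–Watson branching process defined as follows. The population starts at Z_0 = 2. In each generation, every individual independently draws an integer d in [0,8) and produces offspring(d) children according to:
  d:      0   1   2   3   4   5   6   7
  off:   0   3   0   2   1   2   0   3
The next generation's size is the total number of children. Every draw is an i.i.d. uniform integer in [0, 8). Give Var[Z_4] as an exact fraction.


Outcome values over d=0..7: [0, 3, 0, 2, 1, 2, 0, 3]
Σy = 11, Σy² = 27, M = 8
μ = 11/8 = 11/8,  σ² = 27/8 − (11/8)² = 95/64
V_0 = 0, E_0 = 2
V_1 = 95/64·E_0 + (11/8)²·V_0 = 95/32;  E_1 = 11/4
V_2 = 95/64·E_1 + (11/8)²·V_1 = 19855/2048;  E_2 = 121/32
V_3 = 95/64·E_2 + (11/8)²·V_2 = 3138135/131072;  E_3 = 1331/256
V_4 = 95/64·E_3 + (11/8)²·V_3 = 444454175/8388608;  E_4 = 14641/2048

444454175/8388608


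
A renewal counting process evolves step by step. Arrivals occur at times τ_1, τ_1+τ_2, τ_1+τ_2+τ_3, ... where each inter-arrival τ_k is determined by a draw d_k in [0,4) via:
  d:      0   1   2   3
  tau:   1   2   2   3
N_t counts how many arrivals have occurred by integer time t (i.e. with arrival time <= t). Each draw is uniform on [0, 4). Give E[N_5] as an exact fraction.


Inter-arrival values over d=0..3: [1, 2, 2, 3]
Each d has probability 1/4, so the pmf of τ is: f(1) = 1/4, f(2) = 1/2, f(3) = 1/4
Renewal equation for m(n) = E[N_n]: condition on τ_1 = k (if k <= n, one arrival plus a fresh copy on the remaining n−k steps): m(n) = F(n) + Σ_{k<=n} f(k)·m(n−k), where F(n) = P(τ <= n) and m(0) = 0
m(1) = F(1) = 1/4
m(2) = F(2) + f(1)·m(1) = 3/4 + 1/4·1/4 = 13/16
m(3) = F(3) + f(1)·m(2) + f(2)·m(1) = 1 + 1/4·13/16 + 1/2·1/4 = 85/64
m(4) = F(4) + f(1)·m(3) + f(2)·m(2) + f(3)·m(1) = 1 + 1/4·85/64 + 1/2·13/16 + 1/4·1/4 = 461/256
m(5) = F(5) + f(1)·m(4) + f(2)·m(3) + f(3)·m(2) = 1 + 1/4·461/256 + 1/2·85/64 + 1/4·13/16 = 2373/1024
E[N_5] = m(5) = 2373/1024

2373/1024


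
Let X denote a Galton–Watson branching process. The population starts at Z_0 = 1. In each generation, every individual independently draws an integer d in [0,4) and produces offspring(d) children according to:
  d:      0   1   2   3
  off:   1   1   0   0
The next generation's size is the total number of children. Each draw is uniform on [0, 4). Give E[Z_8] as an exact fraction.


Outcome values over d=0..3: [1, 1, 0, 0]
Σy = 2, Σy² = 2, M = 4
μ = 2/4 = 1/2,  σ² = 2/4 − (1/2)² = 1/4
E[Z_0] = 1
E[Z_1] = 1/2·E[Z_0] = 1/2
E[Z_2] = 1/2·E[Z_1] = 1/4
E[Z_3] = 1/2·E[Z_2] = 1/8
E[Z_4] = 1/2·E[Z_3] = 1/16
E[Z_5] = 1/2·E[Z_4] = 1/32
E[Z_6] = 1/2·E[Z_5] = 1/64
E[Z_7] = 1/2·E[Z_6] = 1/128
E[Z_8] = 1/2·E[Z_7] = 1/256

1/256


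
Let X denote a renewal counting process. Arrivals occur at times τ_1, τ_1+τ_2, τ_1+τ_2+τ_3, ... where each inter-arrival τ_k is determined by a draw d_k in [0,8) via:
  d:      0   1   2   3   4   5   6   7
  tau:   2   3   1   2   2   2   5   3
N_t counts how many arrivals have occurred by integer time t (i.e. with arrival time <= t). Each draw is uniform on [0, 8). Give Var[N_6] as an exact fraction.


42150888431/68719476736

Inter-arrival values over d=0..7: [2, 3, 1, 2, 2, 2, 5, 3]
Each d has probability 1/8, so the pmf of τ is: f(1) = 1/8, f(2) = 1/2, f(3) = 1/4, f(5) = 1/8
Let p_n(j) = P(N_n = j), with p_0 = [1]. Condition on τ_1: p_n(0) = P(τ > n), and for j >= 1, p_n(j) = Σ_{k<=n} f(k)·p_{n−k}(j−1)
p_1 = [7/8, 1/8]  (j = 0..1)
p_2 = [3/8, 39/64, 1/64]  (j = 0..2)
p_3 = [1/8, 47/64, 71/512, 1/512]  (j = 0..3)
p_4 = [1/8, 27/64, 219/512, 103/4096, 1/4096]  (j = 0..4)
p_5 = [0, 19/64, 293/512, 519/4096, 135/32768, 1/32768]  (j = 0..5)
p_6 = [0, 13/64, 229/512, 1311/4096, 947/32768, 167/262144, 1/262144]  (j = 0..6)
E[N_6] = Σ j·p_6(j) = 570601/262144;  E[N_6²] = Σ j²·p_6(j) = 1402803/262144
Var[N_6] = 1402803/262144 − (570601/262144)² = 42150888431/68719476736
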